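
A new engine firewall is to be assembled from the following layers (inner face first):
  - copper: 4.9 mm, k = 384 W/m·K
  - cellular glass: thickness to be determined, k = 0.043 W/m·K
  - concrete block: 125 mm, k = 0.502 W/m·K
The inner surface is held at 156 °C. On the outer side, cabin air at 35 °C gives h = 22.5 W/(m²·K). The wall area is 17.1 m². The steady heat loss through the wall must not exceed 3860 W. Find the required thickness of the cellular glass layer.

Series thermal resistances:
R_copper = L/(kA) = 0.0049/(384×17.1) = 7.462×10^-7 K/W
R_concrete block = L/(kA) = 0.125/(0.502×17.1) = 0.01456 K/W
R_outer film = 1/(h_o·A) = 1/(22.5×17.1) = 0.002599 K/W
Sum of the known resistances R_other = 0.01716 K/W
Required total resistance R_tot = ΔT/Q_allow = 121/3860 = 0.03135 K/W
R_cellular glass = R_tot − R_other = 0.01419 K/W
L = R·k·A = 0.01419×0.043×17.1

L ≈ 10.4 mm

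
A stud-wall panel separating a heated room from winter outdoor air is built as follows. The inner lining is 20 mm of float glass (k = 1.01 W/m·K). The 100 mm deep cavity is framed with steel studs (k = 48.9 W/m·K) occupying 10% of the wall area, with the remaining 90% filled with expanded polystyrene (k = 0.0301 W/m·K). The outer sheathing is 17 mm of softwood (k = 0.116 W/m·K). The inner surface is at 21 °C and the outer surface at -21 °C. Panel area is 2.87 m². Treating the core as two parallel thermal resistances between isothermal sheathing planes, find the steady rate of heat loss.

Sheathing layers in series; stud and cavity paths in parallel between them.
R_inner = 0.02/(1.01×2.87) = 0.0069 K/W
R_stud  = 0.1/(48.9×0.1×2.87) = 0.007125 K/W
R_cav   = 0.1/(0.0301×0.9×2.87) = 1.286 K/W
1/R_core = 1/R_stud + 1/R_cav → R_core = 0.007086 K/W
R_outer = 0.017/(0.116×2.87) = 0.05106 K/W
R_total = 0.06505 K/W
Q = ΔT/R_total = 42/0.06505

Q ≈ 646 W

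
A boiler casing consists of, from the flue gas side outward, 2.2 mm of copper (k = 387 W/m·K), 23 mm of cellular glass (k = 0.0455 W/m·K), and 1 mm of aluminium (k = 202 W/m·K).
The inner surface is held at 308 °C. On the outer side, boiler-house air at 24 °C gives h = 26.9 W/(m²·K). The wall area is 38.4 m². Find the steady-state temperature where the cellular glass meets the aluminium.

T ≈ 43.5 °C

Model the wall as resistances in series:
R_copper = L/(kA) = 0.0022/(387×38.4) = 1.48×10^-7 K/W
R_cellular glass = L/(kA) = 0.023/(0.0455×38.4) = 0.01316 K/W
R_aluminium = L/(kA) = 0.001/(202×38.4) = 1.289×10^-7 K/W
R_outer film = 1/(h_o·A) = 1/(26.9×38.4) = 9.681×10^-4 K/W
R_total = 0.01413 K/W;  Q = ΔT/R_total = 284/0.01413 = 20100 W
T_interface = T_inner − Q·ΣR(inner→interface) = 308 − 20100×0.01316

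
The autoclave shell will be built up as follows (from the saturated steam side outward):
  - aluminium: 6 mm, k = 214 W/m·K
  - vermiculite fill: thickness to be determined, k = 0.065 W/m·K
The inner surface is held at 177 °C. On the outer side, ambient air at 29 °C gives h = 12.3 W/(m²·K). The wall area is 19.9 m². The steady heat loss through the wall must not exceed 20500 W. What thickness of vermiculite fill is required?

Model the wall as resistances in series:
R_aluminium = L/(kA) = 0.006/(214×19.9) = 1.409×10^-6 K/W
R_outer film = 1/(h_o·A) = 1/(12.3×19.9) = 0.004085 K/W
Sum of the known resistances R_other = 0.004087 K/W
Required total resistance R_tot = ΔT/Q_allow = 148/20500 = 0.00722 K/W
R_vermiculite fill = R_tot − R_other = 0.003133 K/W
L = R·k·A = 0.003133×0.065×19.9

L ≈ 4.05 mm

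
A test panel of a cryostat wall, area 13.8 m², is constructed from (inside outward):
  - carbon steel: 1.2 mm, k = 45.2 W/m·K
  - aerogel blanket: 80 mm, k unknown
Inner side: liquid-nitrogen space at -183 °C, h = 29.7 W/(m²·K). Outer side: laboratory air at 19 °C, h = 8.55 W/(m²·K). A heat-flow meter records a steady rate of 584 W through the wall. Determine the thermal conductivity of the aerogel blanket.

k ≈ 0.0173 W/(m·K)

Model the wall as resistances in series:
R_inner film = 1/(h_i·A) = 1/(29.7×13.8) = 0.00244 K/W
R_carbon steel = L/(kA) = 0.0012/(45.2×13.8) = 1.924×10^-6 K/W
R_outer film = 1/(h_o·A) = 1/(8.55×13.8) = 0.008475 K/W
Sum of known resistances R_other = 0.01092 K/W
Total R = ΔT/Q = 202/584 = 0.3459 K/W
R_aerogel blanket = R_total − R_other = 0.335 K/W
k = L/(R·A) = 0.08/(0.335×13.8)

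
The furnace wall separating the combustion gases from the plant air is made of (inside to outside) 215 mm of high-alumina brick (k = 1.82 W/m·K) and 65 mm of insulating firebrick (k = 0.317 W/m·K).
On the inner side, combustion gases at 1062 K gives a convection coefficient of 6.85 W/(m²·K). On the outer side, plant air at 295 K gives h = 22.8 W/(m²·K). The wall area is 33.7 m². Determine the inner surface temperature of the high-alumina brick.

Model the wall as resistances in series:
R_inner film = 1/(h_i·A) = 1/(6.85×33.7) = 0.004332 K/W
R_high-alumina brick = L/(kA) = 0.215/(1.82×33.7) = 0.003505 K/W
R_insulating firebrick = L/(kA) = 0.065/(0.317×33.7) = 0.006084 K/W
R_outer film = 1/(h_o·A) = 1/(22.8×33.7) = 0.001301 K/W
R_total = 0.01522 K/W;  Q = ΔT/R_total = 767/0.01522 = 50380 W
T_interface = T_inner − Q·ΣR(inner→interface) = 1062 − 50400×0.004332

T ≈ 844 K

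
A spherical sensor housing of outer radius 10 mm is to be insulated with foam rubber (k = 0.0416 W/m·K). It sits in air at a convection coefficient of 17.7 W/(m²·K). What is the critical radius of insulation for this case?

r_cr ≈ 4.7 mm

For a sphere r_cr = 2k/h = 2×0.0416/17.7
r_cr = 4.7 mm; since the bare radius (10 mm) is above r_cr, any added insulation will reduce heat loss.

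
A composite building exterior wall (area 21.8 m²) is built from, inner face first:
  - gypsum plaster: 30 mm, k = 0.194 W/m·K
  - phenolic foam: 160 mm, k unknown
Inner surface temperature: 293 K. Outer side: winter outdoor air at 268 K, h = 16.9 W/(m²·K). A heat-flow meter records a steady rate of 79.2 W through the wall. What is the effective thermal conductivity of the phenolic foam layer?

Using the resistance-network approach (series):
R_gypsum plaster = L/(kA) = 0.03/(0.194×21.8) = 0.007094 K/W
R_outer film = 1/(h_o·A) = 1/(16.9×21.8) = 0.002714 K/W
Sum of known resistances R_other = 0.009808 K/W
Total R = ΔT/Q = 25/79.2 = 0.3157 K/W
R_phenolic foam = R_total − R_other = 0.3058 K/W
k = L/(R·A) = 0.16/(0.3058×21.8)

k ≈ 0.024 W/(m·K)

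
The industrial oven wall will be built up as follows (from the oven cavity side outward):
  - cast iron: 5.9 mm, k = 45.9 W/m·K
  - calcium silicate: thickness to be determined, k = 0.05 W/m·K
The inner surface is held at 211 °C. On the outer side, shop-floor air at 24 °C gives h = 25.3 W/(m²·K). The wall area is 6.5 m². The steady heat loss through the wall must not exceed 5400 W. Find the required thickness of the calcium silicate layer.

Treating each layer as a thermal resistance in series:
R_cast iron = L/(kA) = 0.0059/(45.9×6.5) = 1.978×10^-5 K/W
R_outer film = 1/(h_o·A) = 1/(25.3×6.5) = 0.006081 K/W
Sum of the known resistances R_other = 0.006101 K/W
Required total resistance R_tot = ΔT/Q_allow = 187/5400 = 0.03463 K/W
R_calcium silicate = R_tot − R_other = 0.02853 K/W
L = R·k·A = 0.02853×0.05×6.5

L ≈ 9.27 mm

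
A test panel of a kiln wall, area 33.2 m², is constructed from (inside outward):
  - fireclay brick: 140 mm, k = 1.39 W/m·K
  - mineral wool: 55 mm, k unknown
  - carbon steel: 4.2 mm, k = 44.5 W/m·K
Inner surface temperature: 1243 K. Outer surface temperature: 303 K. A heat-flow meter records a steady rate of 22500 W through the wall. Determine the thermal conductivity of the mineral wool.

Series thermal resistances:
R_fireclay brick = L/(kA) = 0.14/(1.39×33.2) = 0.003034 K/W
R_carbon steel = L/(kA) = 0.0042/(44.5×33.2) = 2.843×10^-6 K/W
Sum of known resistances R_other = 0.003037 K/W
Total R = ΔT/Q = 940/22500 = 0.04178 K/W
R_mineral wool = R_total − R_other = 0.03874 K/W
k = L/(R·A) = 0.055/(0.03874×33.2)

k ≈ 0.0428 W/(m·K)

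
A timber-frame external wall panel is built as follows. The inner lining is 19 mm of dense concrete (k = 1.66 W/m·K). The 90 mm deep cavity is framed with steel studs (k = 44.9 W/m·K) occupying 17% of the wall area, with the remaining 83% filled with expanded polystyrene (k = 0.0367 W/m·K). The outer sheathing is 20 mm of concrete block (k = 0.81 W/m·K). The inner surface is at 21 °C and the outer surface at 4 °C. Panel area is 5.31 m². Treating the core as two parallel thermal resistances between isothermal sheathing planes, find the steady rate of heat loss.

Sheathing layers in series; stud and cavity paths in parallel between them.
R_inner = 0.019/(1.66×5.31) = 0.002156 K/W
R_stud  = 0.09/(44.9×0.17×5.31) = 0.002221 K/W
R_cav   = 0.09/(0.0367×0.83×5.31) = 0.5564 K/W
1/R_core = 1/R_stud + 1/R_cav → R_core = 0.002212 K/W
R_outer = 0.02/(0.81×5.31) = 0.00465 K/W
R_total = 0.009017 K/W
Q = ΔT/R_total = 17/0.009017

Q ≈ 1890 W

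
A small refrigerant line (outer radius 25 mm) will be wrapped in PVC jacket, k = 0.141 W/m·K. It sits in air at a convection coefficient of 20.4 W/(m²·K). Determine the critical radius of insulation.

For a cylinder r_cr = k/h = 0.141/20.4
r_cr = 6.91 mm; since the bare radius (25 mm) is above r_cr, any added insulation will reduce heat loss.

r_cr ≈ 6.91 mm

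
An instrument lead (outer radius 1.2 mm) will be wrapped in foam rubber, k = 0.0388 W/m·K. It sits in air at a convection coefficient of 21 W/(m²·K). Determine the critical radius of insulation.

r_cr ≈ 1.85 mm

For a cylinder r_cr = k/h = 0.0388/21
r_cr = 1.85 mm; since the bare radius (1.2 mm) is below r_cr, adding a thin layer of insulation will *increase* heat loss.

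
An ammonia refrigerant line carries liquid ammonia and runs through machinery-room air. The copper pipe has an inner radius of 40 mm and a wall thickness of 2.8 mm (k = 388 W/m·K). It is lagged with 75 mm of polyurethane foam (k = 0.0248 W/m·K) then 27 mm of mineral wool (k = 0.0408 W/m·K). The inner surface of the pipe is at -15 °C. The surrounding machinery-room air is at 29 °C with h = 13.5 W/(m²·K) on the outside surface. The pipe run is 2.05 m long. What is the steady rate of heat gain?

Q ≈ 12.2 W

For a radial system each layer contributes R = ln(r_out/r_in)/(2πkL); films add R = 1/(hA).
R_copper pipe wall = ln(42.8/40)/(2π×388×2.05) = 1.354×10^-5 K/W
R_polyurethane foam = ln(117.8/42.8)/(2π×0.0248×2.05) = 3.169 K/W
R_mineral wool = ln(144.8/117.8)/(2π×0.0408×2.05) = 0.3927 K/W
R_outer film = 1/(h_o·2πr_oL) = 1/(13.5×2π×0.1448×2.05) = 0.03972 K/W
R_total = 3.602 K/W
Q = ΔT/R_total = 44/3.602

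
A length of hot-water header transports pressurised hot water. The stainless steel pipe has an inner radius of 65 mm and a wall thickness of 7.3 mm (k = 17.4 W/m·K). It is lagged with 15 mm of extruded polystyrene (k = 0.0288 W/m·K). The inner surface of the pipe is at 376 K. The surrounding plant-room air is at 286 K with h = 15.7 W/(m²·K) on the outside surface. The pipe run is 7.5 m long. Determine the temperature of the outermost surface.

Cylindrical conduction, so R = ln(r₂/r₁)/(2πkL) per layer, in series:
R_stainless steel pipe wall = ln(72.3/65)/(2π×17.4×7.5) = 1.298×10^-4 K/W
R_extruded polystyrene = ln(87.3/72.3)/(2π×0.0288×7.5) = 0.1389 K/W
R_outer film = 1/(h_o·2πr_oL) = 1/(15.7×2π×0.0873×7.5) = 0.01548 K/W
R_total = 0.1545 K/W
Q = ΔT/R_total = 90/0.1545
Q = 582 W
T_interface = T_inner − Q·ΣR(inner→interface) = 376 − 582×0.139

T ≈ 295 K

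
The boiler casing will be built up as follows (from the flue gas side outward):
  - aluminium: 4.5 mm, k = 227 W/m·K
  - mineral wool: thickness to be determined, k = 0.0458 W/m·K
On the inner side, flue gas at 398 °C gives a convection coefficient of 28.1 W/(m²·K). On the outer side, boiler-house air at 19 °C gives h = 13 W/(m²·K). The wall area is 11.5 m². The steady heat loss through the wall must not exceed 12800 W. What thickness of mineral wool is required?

Thermal resistances in series:
R_inner film = 1/(h_i·A) = 1/(28.1×11.5) = 0.003095 K/W
R_aluminium = L/(kA) = 0.0045/(227×11.5) = 1.724×10^-6 K/W
R_outer film = 1/(h_o·A) = 1/(13×11.5) = 0.006689 K/W
Sum of the known resistances R_other = 0.009785 K/W
Required total resistance R_tot = ΔT/Q_allow = 379/12800 = 0.02961 K/W
R_mineral wool = R_tot − R_other = 0.01982 K/W
L = R·k·A = 0.01982×0.0458×11.5

L ≈ 10.4 mm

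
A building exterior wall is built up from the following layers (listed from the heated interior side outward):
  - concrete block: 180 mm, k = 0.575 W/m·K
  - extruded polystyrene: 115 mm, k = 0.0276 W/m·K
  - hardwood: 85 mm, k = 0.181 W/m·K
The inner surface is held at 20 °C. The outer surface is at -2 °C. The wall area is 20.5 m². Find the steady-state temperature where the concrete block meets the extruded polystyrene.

T ≈ 18.6 °C

Using the resistance-network approach (series):
R_concrete block = L/(kA) = 0.18/(0.575×20.5) = 0.01527 K/W
R_extruded polystyrene = L/(kA) = 0.115/(0.0276×20.5) = 0.2033 K/W
R_hardwood = L/(kA) = 0.085/(0.181×20.5) = 0.02291 K/W
R_total = 0.2414 K/W;  Q = ΔT/R_total = 22/0.2414 = 91.12 W
T_interface = T_inner − Q·ΣR(inner→interface) = 20 − 91.1×0.01527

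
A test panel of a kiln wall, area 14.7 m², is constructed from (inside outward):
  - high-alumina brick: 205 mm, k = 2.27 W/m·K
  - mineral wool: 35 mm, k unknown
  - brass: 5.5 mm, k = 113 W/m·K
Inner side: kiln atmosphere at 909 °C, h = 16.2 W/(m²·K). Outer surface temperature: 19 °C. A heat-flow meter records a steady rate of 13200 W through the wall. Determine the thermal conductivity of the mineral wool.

Treating each layer as a thermal resistance in series:
R_inner film = 1/(h_i·A) = 1/(16.2×14.7) = 0.004199 K/W
R_high-alumina brick = L/(kA) = 0.205/(2.27×14.7) = 0.006143 K/W
R_brass = L/(kA) = 0.0055/(113×14.7) = 3.311×10^-6 K/W
Sum of known resistances R_other = 0.01035 K/W
Total R = ΔT/Q = 890/13200 = 0.06742 K/W
R_mineral wool = R_total − R_other = 0.05708 K/W
k = L/(R·A) = 0.035/(0.05708×14.7)

k ≈ 0.0417 W/(m·K)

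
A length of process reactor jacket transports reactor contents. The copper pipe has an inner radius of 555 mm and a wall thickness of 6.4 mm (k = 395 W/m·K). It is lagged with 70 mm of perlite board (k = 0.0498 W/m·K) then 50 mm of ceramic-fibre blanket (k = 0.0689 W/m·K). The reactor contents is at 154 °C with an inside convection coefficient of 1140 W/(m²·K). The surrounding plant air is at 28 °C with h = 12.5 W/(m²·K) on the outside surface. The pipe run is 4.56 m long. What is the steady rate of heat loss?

Treating each annulus and film as a series resistance:
R_inner film = 1/(h_i·2πr₁L) = 1/(1140×2π×0.555×4.56) = 5.516×10^-5 K/W
R_copper pipe wall = ln(561.4/555)/(2π×395×4.56) = 1.013×10^-6 K/W
R_perlite board = ln(631.4/561.4)/(2π×0.0498×4.56) = 0.08235 K/W
R_ceramic-fibre blanket = ln(681.4/631.4)/(2π×0.0689×4.56) = 0.03861 K/W
R_outer film = 1/(h_o·2πr_oL) = 1/(12.5×2π×0.6814×4.56) = 0.004098 K/W
R_total = 0.1251 K/W
Q = ΔT/R_total = 126/0.1251

Q ≈ 1010 W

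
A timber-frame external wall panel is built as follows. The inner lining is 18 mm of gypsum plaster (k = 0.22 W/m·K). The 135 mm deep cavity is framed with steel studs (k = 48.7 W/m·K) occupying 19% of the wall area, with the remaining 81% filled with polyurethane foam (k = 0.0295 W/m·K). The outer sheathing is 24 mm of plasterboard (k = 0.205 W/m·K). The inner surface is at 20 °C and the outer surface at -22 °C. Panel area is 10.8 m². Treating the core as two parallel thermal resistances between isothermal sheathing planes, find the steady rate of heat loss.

Q ≈ 2130 W

Sheathing layers in series; stud and cavity paths in parallel between them.
R_inner = 0.018/(0.22×10.8) = 0.007576 K/W
R_stud  = 0.135/(48.7×0.19×10.8) = 0.001351 K/W
R_cav   = 0.135/(0.0295×0.81×10.8) = 0.5231 K/W
1/R_core = 1/R_stud + 1/R_cav → R_core = 0.001347 K/W
R_outer = 0.024/(0.205×10.8) = 0.01084 K/W
R_total = 0.01976 K/W
Q = ΔT/R_total = 42/0.01976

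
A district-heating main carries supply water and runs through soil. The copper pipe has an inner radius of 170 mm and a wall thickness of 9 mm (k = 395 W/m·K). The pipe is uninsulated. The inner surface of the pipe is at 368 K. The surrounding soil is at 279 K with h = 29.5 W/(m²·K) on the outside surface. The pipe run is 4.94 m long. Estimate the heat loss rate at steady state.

Radial resistances (cylindrical: R_cond = ln(r_o/r_i)/(2πkL), R_conv = 1/(h·2πrL)):
R_copper pipe wall = ln(179/170)/(2π×395×4.94) = 4.208×10^-6 K/W
R_outer film = 1/(h_o·2πr_oL) = 1/(29.5×2π×0.179×4.94) = 0.006101 K/W
R_total = 0.006105 K/W
Q = ΔT/R_total = 89/0.006105

Q ≈ 14600 W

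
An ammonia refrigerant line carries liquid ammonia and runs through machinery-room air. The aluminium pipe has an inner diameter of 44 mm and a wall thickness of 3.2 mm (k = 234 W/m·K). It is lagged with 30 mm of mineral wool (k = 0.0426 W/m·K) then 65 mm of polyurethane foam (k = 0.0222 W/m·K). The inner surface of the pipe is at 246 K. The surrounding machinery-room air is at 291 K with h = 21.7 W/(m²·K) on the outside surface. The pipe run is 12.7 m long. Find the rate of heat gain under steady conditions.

Treating each annulus and film as a series resistance:
R_aluminium pipe wall = ln(25.2/22)/(2π×234×12.7) = 7.273×10^-6 K/W
R_mineral wool = ln(55.2/25.2)/(2π×0.0426×12.7) = 0.2307 K/W
R_polyurethane foam = ln(120.2/55.2)/(2π×0.0222×12.7) = 0.4393 K/W
R_outer film = 1/(h_o·2πr_oL) = 1/(21.7×2π×0.1202×12.7) = 0.004805 K/W
R_total = 0.6748 K/W
Q = ΔT/R_total = 45/0.6748

Q ≈ 66.7 W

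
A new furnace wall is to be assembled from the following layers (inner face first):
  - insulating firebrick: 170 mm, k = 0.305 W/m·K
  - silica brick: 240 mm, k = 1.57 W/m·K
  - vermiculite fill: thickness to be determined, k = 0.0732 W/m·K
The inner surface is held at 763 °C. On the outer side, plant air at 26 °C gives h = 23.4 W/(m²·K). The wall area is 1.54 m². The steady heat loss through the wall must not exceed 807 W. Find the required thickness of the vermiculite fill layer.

L ≈ 47.8 mm

Model the wall as resistances in series:
R_insulating firebrick = L/(kA) = 0.17/(0.305×1.54) = 0.3619 K/W
R_silica brick = L/(kA) = 0.24/(1.57×1.54) = 0.09926 K/W
R_outer film = 1/(h_o·A) = 1/(23.4×1.54) = 0.02775 K/W
Sum of the known resistances R_other = 0.4889 K/W
Required total resistance R_tot = ΔT/Q_allow = 737/807 = 0.9133 K/W
R_vermiculite fill = R_tot − R_other = 0.4243 K/W
L = R·k·A = 0.4243×0.0732×1.54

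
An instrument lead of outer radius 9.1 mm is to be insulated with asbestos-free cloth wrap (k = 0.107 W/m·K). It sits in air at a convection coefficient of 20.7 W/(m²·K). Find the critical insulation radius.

r_cr ≈ 5.17 mm

For a cylinder r_cr = k/h = 0.107/20.7
r_cr = 5.17 mm; since the bare radius (9.1 mm) is above r_cr, any added insulation will reduce heat loss.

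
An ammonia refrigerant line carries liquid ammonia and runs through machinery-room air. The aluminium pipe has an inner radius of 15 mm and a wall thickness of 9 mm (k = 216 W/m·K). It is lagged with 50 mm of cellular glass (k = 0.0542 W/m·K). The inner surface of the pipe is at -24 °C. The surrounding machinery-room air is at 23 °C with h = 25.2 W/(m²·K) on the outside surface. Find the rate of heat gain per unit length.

q′ ≈ 13.9 W/m

For a radial system each layer contributes R = ln(r_out/r_in)/(2πkL); films add R = 1/(hA).
R_aluminium pipe wall = ln(24/15)/(2π×216×1) = 3.463×10^-4 K/W
R_cellular glass = ln(74/24)/(2π×0.0542×1) = 3.306 K/W
R_outer film = 1/(h_o·2πr_oL) = 1/(25.2×2π×0.074×1) = 0.08535 K/W
R_total = 3.392 K/W
Q = ΔT/R_total = 47/3.392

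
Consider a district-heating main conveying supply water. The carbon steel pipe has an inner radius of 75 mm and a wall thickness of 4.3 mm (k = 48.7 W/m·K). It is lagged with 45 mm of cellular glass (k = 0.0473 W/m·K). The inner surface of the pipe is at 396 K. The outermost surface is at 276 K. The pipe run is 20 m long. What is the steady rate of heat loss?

Q ≈ 1590 W

For a radial system each layer contributes R = ln(r_out/r_in)/(2πkL); films add R = 1/(hA).
R_carbon steel pipe wall = ln(79.3/75)/(2π×48.7×20) = 9.11×10^-6 K/W
R_cellular glass = ln(124.3/79.3)/(2π×0.0473×20) = 0.07562 K/W
R_total = 0.07563 K/W
Q = ΔT/R_total = 120/0.07563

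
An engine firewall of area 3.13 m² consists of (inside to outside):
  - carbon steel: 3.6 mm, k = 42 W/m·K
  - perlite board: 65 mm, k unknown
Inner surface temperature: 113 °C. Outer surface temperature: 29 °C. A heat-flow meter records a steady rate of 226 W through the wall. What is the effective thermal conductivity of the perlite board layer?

k ≈ 0.0559 W/(m·K)

Treating each layer as a thermal resistance in series:
R_carbon steel = L/(kA) = 0.0036/(42×3.13) = 2.738×10^-5 K/W
Sum of known resistances R_other = 2.738×10^-5 K/W
Total R = ΔT/Q = 84/226 = 0.3717 K/W
R_perlite board = R_total − R_other = 0.3717 K/W
k = L/(R·A) = 0.065/(0.3717×3.13)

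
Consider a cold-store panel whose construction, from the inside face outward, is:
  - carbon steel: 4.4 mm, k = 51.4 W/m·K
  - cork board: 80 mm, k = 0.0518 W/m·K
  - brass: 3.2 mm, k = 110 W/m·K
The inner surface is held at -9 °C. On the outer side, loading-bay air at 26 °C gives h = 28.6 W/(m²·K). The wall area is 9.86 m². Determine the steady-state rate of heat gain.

Q ≈ 218 W

Series thermal resistances:
R_carbon steel = L/(kA) = 0.0044/(51.4×9.86) = 8.682×10^-6 K/W
R_cork board = L/(kA) = 0.08/(0.0518×9.86) = 0.1566 K/W
R_brass = L/(kA) = 0.0032/(110×9.86) = 2.95×10^-6 K/W
R_outer film = 1/(h_o·A) = 1/(28.6×9.86) = 0.003546 K/W
R_total = 0.1602 K/W
Q = ΔT / R_total = 35 / 0.1602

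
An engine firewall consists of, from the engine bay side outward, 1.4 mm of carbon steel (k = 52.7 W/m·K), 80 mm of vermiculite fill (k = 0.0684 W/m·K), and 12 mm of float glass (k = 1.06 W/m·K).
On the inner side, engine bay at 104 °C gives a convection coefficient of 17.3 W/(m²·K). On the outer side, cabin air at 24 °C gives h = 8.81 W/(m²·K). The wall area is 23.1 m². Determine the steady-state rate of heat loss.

Q ≈ 1370 W

Treating each layer as a thermal resistance in series:
R_inner film = 1/(h_i·A) = 1/(17.3×23.1) = 0.002502 K/W
R_carbon steel = L/(kA) = 0.0014/(52.7×23.1) = 1.15×10^-6 K/W
R_vermiculite fill = L/(kA) = 0.08/(0.0684×23.1) = 0.05063 K/W
R_float glass = L/(kA) = 0.012/(1.06×23.1) = 4.901×10^-4 K/W
R_outer film = 1/(h_o·A) = 1/(8.81×23.1) = 0.004914 K/W
R_total = 0.05854 K/W
Q = ΔT / R_total = 80 / 0.05854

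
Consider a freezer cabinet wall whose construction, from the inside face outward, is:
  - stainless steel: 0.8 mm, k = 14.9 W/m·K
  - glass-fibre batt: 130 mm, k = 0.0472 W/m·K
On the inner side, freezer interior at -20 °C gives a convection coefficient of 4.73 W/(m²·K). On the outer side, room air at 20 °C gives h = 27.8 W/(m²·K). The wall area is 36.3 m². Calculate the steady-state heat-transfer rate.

Model the wall as resistances in series:
R_inner film = 1/(h_i·A) = 1/(4.73×36.3) = 0.005824 K/W
R_stainless steel = L/(kA) = 0.0008/(14.9×36.3) = 1.479×10^-6 K/W
R_glass-fibre batt = L/(kA) = 0.13/(0.0472×36.3) = 0.07587 K/W
R_outer film = 1/(h_o·A) = 1/(27.8×36.3) = 9.909×10^-4 K/W
R_total = 0.08269 K/W
Q = ΔT / R_total = 40 / 0.08269

Q ≈ 484 W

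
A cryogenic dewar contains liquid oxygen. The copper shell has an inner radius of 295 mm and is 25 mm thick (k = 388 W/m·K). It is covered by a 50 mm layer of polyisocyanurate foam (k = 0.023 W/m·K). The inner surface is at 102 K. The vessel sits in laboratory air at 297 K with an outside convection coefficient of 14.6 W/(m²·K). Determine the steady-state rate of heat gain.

Spherical conduction: R = (1/r_in − 1/r_out)/(4πk) per layer; series-sum.
R_copper shell = (1/0.295 − 1/0.32)/(4π×388) = 5.432×10^-5 K/W
R_polyisocyanurate foam = (1/0.32 − 1/0.37)/(4π×0.023) = 1.461 K/W
R_outer film = 1/(h·4πr_o²) = 1/(14.6×4π×0.37²) = 0.03981 K/W
R_total = 1.501 K/W
Q = ΔT/R_total = 195/1.501

Q ≈ 130 W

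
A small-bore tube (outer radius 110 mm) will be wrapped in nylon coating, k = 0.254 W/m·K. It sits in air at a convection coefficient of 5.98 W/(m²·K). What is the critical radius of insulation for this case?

r_cr ≈ 42.5 mm

For a cylinder r_cr = k/h = 0.254/5.98
r_cr = 42.5 mm; since the bare radius (110 mm) is above r_cr, any added insulation will reduce heat loss.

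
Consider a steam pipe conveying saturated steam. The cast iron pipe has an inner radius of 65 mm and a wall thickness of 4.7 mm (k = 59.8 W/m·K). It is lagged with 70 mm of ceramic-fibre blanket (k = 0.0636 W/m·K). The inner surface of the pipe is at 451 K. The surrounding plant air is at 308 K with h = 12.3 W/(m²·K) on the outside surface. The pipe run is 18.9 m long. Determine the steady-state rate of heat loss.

Per-layer cylindrical resistances, series-summed:
R_cast iron pipe wall = ln(69.7/65)/(2π×59.8×18.9) = 9.831×10^-6 K/W
R_ceramic-fibre blanket = ln(139.7/69.7)/(2π×0.0636×18.9) = 0.09206 K/W
R_outer film = 1/(h_o·2πr_oL) = 1/(12.3×2π×0.1397×18.9) = 0.004901 K/W
R_total = 0.09697 K/W
Q = ΔT/R_total = 143/0.09697

Q ≈ 1470 W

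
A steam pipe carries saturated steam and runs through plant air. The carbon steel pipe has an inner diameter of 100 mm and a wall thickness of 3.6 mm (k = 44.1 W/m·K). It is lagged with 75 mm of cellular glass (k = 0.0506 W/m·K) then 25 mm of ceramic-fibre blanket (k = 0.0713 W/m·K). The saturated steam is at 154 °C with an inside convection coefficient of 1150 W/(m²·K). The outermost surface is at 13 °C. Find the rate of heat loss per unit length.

Radial resistances (cylindrical: R_cond = ln(r_o/r_i)/(2πkL), R_conv = 1/(h·2πrL)):
R_inner film = 1/(h_i·2πr₁L) = 1/(1150×2π×0.05×1) = 0.002768 K/W
R_carbon steel pipe wall = ln(53.6/50)/(2π×44.1×1) = 2.509×10^-4 K/W
R_cellular glass = ln(128.6/53.6)/(2π×0.0506×1) = 2.753 K/W
R_ceramic-fibre blanket = ln(153.6/128.6)/(2π×0.0713×1) = 0.3965 K/W
R_total = 3.152 K/W
Q = ΔT/R_total = 141/3.152

q′ ≈ 44.7 W/m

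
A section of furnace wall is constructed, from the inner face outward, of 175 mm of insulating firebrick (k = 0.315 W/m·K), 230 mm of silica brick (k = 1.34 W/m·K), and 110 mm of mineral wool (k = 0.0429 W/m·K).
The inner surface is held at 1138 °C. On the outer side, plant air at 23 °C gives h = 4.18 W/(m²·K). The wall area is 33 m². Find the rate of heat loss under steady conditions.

Model the wall as resistances in series:
R_insulating firebrick = L/(kA) = 0.175/(0.315×33) = 0.01684 K/W
R_silica brick = L/(kA) = 0.23/(1.34×33) = 0.005201 K/W
R_mineral wool = L/(kA) = 0.11/(0.0429×33) = 0.0777 K/W
R_outer film = 1/(h_o·A) = 1/(4.18×33) = 0.00725 K/W
R_total = 0.107 K/W
Q = ΔT / R_total = 1115 / 0.107

Q ≈ 10400 W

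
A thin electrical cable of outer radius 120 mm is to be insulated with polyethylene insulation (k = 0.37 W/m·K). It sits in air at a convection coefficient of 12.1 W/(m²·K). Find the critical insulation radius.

For a cylinder r_cr = k/h = 0.37/12.1
r_cr = 30.6 mm; since the bare radius (120 mm) is above r_cr, any added insulation will reduce heat loss.

r_cr ≈ 30.6 mm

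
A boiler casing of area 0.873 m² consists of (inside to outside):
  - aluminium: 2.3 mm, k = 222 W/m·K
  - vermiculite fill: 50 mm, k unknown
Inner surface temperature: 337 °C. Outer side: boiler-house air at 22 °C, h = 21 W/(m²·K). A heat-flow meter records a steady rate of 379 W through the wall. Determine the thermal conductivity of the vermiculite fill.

Treating each layer as a thermal resistance in series:
R_aluminium = L/(kA) = 0.0023/(222×0.873) = 1.187×10^-5 K/W
R_outer film = 1/(h_o·A) = 1/(21×0.873) = 0.05455 K/W
Sum of known resistances R_other = 0.05456 K/W
Total R = ΔT/Q = 315/379 = 0.8311 K/W
R_vermiculite fill = R_total − R_other = 0.7766 K/W
k = L/(R·A) = 0.05/(0.7766×0.873)

k ≈ 0.0738 W/(m·K)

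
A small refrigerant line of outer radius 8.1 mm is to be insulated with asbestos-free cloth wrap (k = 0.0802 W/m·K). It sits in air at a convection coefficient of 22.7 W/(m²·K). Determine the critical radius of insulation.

For a cylinder r_cr = k/h = 0.0802/22.7
r_cr = 3.53 mm; since the bare radius (8.1 mm) is above r_cr, any added insulation will reduce heat loss.

r_cr ≈ 3.53 mm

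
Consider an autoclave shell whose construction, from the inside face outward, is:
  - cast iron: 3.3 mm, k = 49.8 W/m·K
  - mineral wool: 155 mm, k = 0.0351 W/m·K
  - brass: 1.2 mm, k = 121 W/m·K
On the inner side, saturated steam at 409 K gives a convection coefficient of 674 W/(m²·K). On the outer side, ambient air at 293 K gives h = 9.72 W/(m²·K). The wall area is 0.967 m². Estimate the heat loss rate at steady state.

Q ≈ 24.8 W

Treating each layer as a thermal resistance in series:
R_inner film = 1/(h_i·A) = 1/(674×0.967) = 0.001534 K/W
R_cast iron = L/(kA) = 0.0033/(49.8×0.967) = 6.853×10^-5 K/W
R_mineral wool = L/(kA) = 0.155/(0.0351×0.967) = 4.567 K/W
R_brass = L/(kA) = 0.0012/(121×0.967) = 1.026×10^-5 K/W
R_outer film = 1/(h_o·A) = 1/(9.72×0.967) = 0.1064 K/W
R_total = 4.675 K/W
Q = ΔT / R_total = 116 / 4.675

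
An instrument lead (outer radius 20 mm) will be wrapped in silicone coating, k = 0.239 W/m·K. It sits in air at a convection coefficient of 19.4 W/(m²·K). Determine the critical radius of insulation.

For a cylinder r_cr = k/h = 0.239/19.4
r_cr = 12.3 mm; since the bare radius (20 mm) is above r_cr, any added insulation will reduce heat loss.

r_cr ≈ 12.3 mm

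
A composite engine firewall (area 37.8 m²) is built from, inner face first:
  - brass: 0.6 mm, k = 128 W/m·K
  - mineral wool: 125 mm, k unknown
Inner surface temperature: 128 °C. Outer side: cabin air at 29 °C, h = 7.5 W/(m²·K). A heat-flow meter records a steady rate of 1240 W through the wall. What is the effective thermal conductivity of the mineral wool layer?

k ≈ 0.0433 W/(m·K)

Thermal resistances in series:
R_brass = L/(kA) = 0.0006/(128×37.8) = 1.24×10^-7 K/W
R_outer film = 1/(h_o·A) = 1/(7.5×37.8) = 0.003527 K/W
Sum of known resistances R_other = 0.003527 K/W
Total R = ΔT/Q = 99/1240 = 0.07984 K/W
R_mineral wool = R_total − R_other = 0.07631 K/W
k = L/(R·A) = 0.125/(0.07631×37.8)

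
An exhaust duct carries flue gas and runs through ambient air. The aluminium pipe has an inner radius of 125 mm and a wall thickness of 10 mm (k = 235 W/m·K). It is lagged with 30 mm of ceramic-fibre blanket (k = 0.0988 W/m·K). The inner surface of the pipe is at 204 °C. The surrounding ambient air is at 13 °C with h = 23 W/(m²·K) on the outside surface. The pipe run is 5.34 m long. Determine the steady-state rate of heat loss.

Cylindrical conduction, so R = ln(r₂/r₁)/(2πkL) per layer, in series:
R_aluminium pipe wall = ln(135/125)/(2π×235×5.34) = 9.761×10^-6 K/W
R_ceramic-fibre blanket = ln(165/135)/(2π×0.0988×5.34) = 0.06053 K/W
R_outer film = 1/(h_o·2πr_oL) = 1/(23×2π×0.165×5.34) = 0.007854 K/W
R_total = 0.0684 K/W
Q = ΔT/R_total = 191/0.0684

Q ≈ 2790 W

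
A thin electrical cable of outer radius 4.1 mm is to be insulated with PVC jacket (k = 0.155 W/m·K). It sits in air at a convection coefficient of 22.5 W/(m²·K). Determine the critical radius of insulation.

For a cylinder r_cr = k/h = 0.155/22.5
r_cr = 6.89 mm; since the bare radius (4.1 mm) is below r_cr, adding a thin layer of insulation will *increase* heat loss.

r_cr ≈ 6.89 mm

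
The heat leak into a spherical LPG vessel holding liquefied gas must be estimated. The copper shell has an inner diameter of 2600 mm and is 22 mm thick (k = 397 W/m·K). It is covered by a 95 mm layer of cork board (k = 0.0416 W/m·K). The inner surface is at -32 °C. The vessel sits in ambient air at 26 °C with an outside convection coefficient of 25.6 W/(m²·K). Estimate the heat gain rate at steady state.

Q ≈ 588 W

Spherical conduction: R = (1/r_in − 1/r_out)/(4πk) per layer; series-sum.
R_copper shell = (1/1.3 − 1/1.322)/(4π×397) = 2.566×10^-6 K/W
R_cork board = (1/1.322 − 1/1.417)/(4π×0.0416) = 0.09701 K/W
R_outer film = 1/(h·4πr_o²) = 1/(25.6×4π×1.417²) = 0.001548 K/W
R_total = 0.09856 K/W
Q = ΔT/R_total = 58/0.09856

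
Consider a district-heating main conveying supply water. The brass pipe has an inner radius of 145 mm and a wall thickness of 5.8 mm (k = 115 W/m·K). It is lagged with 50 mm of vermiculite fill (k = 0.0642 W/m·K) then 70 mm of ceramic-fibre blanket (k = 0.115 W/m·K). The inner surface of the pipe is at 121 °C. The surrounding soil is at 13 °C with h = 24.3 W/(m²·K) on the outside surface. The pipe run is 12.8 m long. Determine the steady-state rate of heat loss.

Q ≈ 1200 W

For a radial system each layer contributes R = ln(r_out/r_in)/(2πkL); films add R = 1/(hA).
R_brass pipe wall = ln(150.8/145)/(2π×115×12.8) = 4.241×10^-6 K/W
R_vermiculite fill = ln(200.8/150.8)/(2π×0.0642×12.8) = 0.05546 K/W
R_ceramic-fibre blanket = ln(270.8/200.8)/(2π×0.115×12.8) = 0.03234 K/W
R_outer film = 1/(h_o·2πr_oL) = 1/(24.3×2π×0.2708×12.8) = 0.00189 K/W
R_total = 0.08969 K/W
Q = ΔT/R_total = 108/0.08969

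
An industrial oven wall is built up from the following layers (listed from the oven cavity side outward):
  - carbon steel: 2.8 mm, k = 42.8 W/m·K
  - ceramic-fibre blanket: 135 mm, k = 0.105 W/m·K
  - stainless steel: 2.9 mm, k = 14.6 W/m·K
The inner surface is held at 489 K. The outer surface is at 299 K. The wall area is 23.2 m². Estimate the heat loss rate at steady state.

Using the resistance-network approach (series):
R_carbon steel = L/(kA) = 0.0028/(42.8×23.2) = 2.82×10^-6 K/W
R_ceramic-fibre blanket = L/(kA) = 0.135/(0.105×23.2) = 0.05542 K/W
R_stainless steel = L/(kA) = 0.0029/(14.6×23.2) = 8.562×10^-6 K/W
R_total = 0.05543 K/W
Q = ΔT / R_total = 190 / 0.05543

Q ≈ 3430 W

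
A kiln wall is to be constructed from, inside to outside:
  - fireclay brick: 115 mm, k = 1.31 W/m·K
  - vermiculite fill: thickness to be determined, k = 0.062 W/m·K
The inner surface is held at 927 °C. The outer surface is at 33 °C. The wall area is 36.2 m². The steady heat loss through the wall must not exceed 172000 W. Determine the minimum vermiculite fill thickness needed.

Thermal resistances in series:
R_fireclay brick = L/(kA) = 0.115/(1.31×36.2) = 0.002425 K/W
Sum of the known resistances R_other = 0.002425 K/W
Required total resistance R_tot = ΔT/Q_allow = 894/172000 = 0.005198 K/W
R_vermiculite fill = R_tot − R_other = 0.002773 K/W
L = R·k·A = 0.002773×0.062×36.2

L ≈ 6.22 mm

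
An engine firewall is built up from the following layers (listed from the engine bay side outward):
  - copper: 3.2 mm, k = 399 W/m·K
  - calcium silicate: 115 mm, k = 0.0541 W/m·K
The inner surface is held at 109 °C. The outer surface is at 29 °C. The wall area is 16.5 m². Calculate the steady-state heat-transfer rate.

Using the resistance-network approach (series):
R_copper = L/(kA) = 0.0032/(399×16.5) = 4.861×10^-7 K/W
R_calcium silicate = L/(kA) = 0.115/(0.0541×16.5) = 0.1288 K/W
R_total = 0.1288 K/W
Q = ΔT / R_total = 80 / 0.1288

Q ≈ 621 W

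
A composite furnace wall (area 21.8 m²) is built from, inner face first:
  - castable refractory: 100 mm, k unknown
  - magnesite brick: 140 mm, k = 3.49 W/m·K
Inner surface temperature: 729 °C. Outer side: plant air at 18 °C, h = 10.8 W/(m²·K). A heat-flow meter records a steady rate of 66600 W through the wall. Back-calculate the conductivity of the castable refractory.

k ≈ 1 W/(m·K)

Treating each layer as a thermal resistance in series:
R_magnesite brick = L/(kA) = 0.14/(3.49×21.8) = 0.00184 K/W
R_outer film = 1/(h_o·A) = 1/(10.8×21.8) = 0.004247 K/W
Sum of known resistances R_other = 0.006087 K/W
Total R = ΔT/Q = 711/66600 = 0.01068 K/W
R_castable refractory = R_total − R_other = 0.004588 K/W
k = L/(R·A) = 0.1/(0.004588×21.8)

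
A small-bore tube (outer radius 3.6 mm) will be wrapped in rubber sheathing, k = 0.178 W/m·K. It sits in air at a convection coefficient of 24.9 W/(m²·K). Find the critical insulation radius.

For a cylinder r_cr = k/h = 0.178/24.9
r_cr = 7.15 mm; since the bare radius (3.6 mm) is below r_cr, adding a thin layer of insulation will *increase* heat loss.

r_cr ≈ 7.15 mm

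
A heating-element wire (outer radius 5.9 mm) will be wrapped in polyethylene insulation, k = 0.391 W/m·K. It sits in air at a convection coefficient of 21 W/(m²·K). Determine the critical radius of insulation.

For a cylinder r_cr = k/h = 0.391/21
r_cr = 18.6 mm; since the bare radius (5.9 mm) is below r_cr, adding a thin layer of insulation will *increase* heat loss.

r_cr ≈ 18.6 mm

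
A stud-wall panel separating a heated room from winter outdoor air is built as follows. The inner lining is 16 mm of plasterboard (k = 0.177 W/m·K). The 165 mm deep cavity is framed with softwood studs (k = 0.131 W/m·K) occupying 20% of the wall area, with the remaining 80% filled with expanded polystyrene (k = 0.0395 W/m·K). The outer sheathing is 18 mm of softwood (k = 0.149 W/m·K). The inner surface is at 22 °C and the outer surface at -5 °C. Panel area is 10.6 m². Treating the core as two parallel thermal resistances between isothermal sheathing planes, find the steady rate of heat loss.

Sheathing layers in series; stud and cavity paths in parallel between them.
R_inner = 0.016/(0.177×10.6) = 0.008528 K/W
R_stud  = 0.165/(0.131×0.2×10.6) = 0.5941 K/W
R_cav   = 0.165/(0.0395×0.8×10.6) = 0.4926 K/W
1/R_core = 1/R_stud + 1/R_cav → R_core = 0.2693 K/W
R_outer = 0.018/(0.149×10.6) = 0.0114 K/W
R_total = 0.2892 K/W
Q = ΔT/R_total = 27/0.2892

Q ≈ 93.4 W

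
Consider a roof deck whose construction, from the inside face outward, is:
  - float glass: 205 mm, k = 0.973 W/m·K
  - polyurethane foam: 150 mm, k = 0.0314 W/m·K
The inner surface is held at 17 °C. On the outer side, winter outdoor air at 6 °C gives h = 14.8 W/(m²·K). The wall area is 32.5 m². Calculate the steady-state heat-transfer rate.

Thermal resistances in series:
R_float glass = L/(kA) = 0.205/(0.973×32.5) = 0.006483 K/W
R_polyurethane foam = L/(kA) = 0.15/(0.0314×32.5) = 0.147 K/W
R_outer film = 1/(h_o·A) = 1/(14.8×32.5) = 0.002079 K/W
R_total = 0.1555 K/W
Q = ΔT / R_total = 11 / 0.1555

Q ≈ 70.7 W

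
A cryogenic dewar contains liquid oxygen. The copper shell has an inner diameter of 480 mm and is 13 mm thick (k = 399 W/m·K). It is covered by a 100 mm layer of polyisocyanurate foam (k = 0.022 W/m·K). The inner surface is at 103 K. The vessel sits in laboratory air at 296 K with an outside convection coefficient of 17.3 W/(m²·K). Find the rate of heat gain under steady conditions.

Radial (spherical) resistances in series:
R_copper shell = (1/0.24 − 1/0.253)/(4π×399) = 4.27×10^-5 K/W
R_polyisocyanurate foam = (1/0.253 − 1/0.353)/(4π×0.022) = 4.05 K/W
R_outer film = 1/(h·4πr_o²) = 1/(17.3×4π×0.353²) = 0.03691 K/W
R_total = 4.087 K/W
Q = ΔT/R_total = 193/4.087

Q ≈ 47.2 W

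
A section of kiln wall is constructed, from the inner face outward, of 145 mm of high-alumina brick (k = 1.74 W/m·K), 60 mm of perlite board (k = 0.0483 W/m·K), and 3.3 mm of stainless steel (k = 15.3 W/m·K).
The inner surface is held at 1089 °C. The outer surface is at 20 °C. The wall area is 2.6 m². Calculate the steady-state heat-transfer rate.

Using the resistance-network approach (series):
R_high-alumina brick = L/(kA) = 0.145/(1.74×2.6) = 0.03205 K/W
R_perlite board = L/(kA) = 0.06/(0.0483×2.6) = 0.4778 K/W
R_stainless steel = L/(kA) = 0.0033/(15.3×2.6) = 8.296×10^-5 K/W
R_total = 0.5099 K/W
Q = ΔT / R_total = 1069 / 0.5099

Q ≈ 2100 W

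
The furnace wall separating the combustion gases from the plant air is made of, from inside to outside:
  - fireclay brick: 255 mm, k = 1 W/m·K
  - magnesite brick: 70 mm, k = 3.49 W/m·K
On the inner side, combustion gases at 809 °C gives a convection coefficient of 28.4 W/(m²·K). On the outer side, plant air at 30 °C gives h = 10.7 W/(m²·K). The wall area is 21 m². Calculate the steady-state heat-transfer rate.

Model the wall as resistances in series:
R_inner film = 1/(h_i·A) = 1/(28.4×21) = 0.001677 K/W
R_fireclay brick = L/(kA) = 0.255/(1×21) = 0.01214 K/W
R_magnesite brick = L/(kA) = 0.07/(3.49×21) = 9.551×10^-4 K/W
R_outer film = 1/(h_o·A) = 1/(10.7×21) = 0.00445 K/W
R_total = 0.01923 K/W
Q = ΔT / R_total = 779 / 0.01923

Q ≈ 40500 W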